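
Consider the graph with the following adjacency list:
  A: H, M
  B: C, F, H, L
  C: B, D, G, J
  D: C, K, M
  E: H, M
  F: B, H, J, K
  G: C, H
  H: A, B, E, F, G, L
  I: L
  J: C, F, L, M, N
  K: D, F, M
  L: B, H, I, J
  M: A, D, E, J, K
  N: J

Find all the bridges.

I-L, J-N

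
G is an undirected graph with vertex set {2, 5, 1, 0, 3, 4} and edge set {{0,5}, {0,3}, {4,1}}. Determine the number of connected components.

3

2 is isolated — a component by itself.
Starting from 1 we can reach 1, 4. That is one component of size 2.
Starting from 0 we can reach 0, 3, 5. That is one component of size 3.
Total: 3 components.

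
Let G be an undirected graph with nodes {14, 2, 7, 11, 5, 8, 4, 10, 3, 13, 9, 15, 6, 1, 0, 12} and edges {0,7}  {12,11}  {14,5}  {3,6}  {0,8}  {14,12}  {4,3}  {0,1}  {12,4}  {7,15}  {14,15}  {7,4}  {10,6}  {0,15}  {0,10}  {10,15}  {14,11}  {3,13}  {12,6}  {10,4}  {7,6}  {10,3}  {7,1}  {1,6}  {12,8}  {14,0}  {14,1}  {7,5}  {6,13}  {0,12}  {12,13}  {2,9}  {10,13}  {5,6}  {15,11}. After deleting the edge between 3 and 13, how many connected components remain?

2

3 and 13 are still connected via 3-10-13, so the component count stays at 2.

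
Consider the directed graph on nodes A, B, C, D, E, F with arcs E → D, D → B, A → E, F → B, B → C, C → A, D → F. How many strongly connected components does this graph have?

{A, B, C, D, E, F} are all mutually reachable — one SCC of size 6.
That gives 1 strongly connected component.

1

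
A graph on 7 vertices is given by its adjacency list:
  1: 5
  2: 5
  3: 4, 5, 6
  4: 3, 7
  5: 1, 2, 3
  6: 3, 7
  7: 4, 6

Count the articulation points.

Removing 3 increases the component count from 1 to 2, so 3 is a cut vertex.
Removing 5 increases the component count from 1 to 3, so 5 is a cut vertex.
By contrast removing 4 leaves 1 component; it is not a cut vertex. No other vertex is a cut vertex either.

2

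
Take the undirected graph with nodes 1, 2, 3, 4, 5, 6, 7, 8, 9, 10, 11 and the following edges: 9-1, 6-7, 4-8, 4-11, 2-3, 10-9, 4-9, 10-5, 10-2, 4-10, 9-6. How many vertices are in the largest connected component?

11

Starting from 1 we can reach 1, 2, 3, 4, 5, 6, 7, 8, 9, 10, 11. That is one component of size 11.
The largest has 11 vertices.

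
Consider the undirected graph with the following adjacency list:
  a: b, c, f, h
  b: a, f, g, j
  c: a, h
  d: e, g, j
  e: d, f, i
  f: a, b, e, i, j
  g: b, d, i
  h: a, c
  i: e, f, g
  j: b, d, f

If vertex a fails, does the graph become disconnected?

Deleting a raises the number of components from 1 to 2, so a is a cut vertex.

Yes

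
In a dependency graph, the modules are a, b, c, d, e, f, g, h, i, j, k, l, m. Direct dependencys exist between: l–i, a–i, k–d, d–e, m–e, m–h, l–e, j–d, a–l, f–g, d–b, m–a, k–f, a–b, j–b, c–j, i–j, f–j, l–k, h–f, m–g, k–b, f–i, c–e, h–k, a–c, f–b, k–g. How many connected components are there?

Starting from a we can reach a, b, c, d, e, f, g, h, i, j, k, l, m. That is one component of size 13.
Total: 1 component.

1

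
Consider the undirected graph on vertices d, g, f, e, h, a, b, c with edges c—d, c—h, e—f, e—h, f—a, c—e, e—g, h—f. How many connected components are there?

2

b is isolated — a component by itself.
Starting from a we can reach a, c, d, e, f, g, h. That is one component of size 7.
Total: 2 components.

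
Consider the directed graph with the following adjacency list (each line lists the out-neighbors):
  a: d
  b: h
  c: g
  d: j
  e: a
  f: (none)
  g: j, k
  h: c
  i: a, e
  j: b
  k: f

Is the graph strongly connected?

There is no directed path from a to i, so the graph is not strongly connected.

No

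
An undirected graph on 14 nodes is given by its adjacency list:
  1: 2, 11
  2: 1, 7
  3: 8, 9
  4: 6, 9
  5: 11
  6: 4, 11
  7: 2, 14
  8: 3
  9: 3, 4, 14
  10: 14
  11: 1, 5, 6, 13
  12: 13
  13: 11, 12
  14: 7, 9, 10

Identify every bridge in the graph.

10-14, 11-13, 11-5, 12-13, 3-8, 3-9

The edges on the cycle 1-2-7-14-9-4-6-11-1 are not bridges since each lies on that cycle.
But removing 5-11 disconnects 5 from 11; removing 13-12 disconnects 13 from 12; removing 3-8 disconnects 3 from 8; removing 10-14 disconnects 10 from 14 — these are bridges.
In total 6 edges are bridges.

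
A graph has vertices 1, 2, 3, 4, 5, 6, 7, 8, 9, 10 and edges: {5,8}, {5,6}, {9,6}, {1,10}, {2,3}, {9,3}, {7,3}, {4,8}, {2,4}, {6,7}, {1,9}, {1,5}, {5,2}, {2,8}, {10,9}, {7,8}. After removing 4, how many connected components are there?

1

With 4 gone, the remaining components are: {1, 2, 3, 5, 6, 7, 8, 9, 10}.
That is 1 component.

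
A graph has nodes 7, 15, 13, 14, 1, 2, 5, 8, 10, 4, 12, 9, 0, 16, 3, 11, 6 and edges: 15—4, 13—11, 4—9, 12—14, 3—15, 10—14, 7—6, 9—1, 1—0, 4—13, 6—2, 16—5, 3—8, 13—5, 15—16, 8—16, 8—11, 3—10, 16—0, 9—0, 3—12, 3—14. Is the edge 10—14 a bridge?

No

After removing 10—14, the path 10-3-14 still connects them, so the edge is not a bridge.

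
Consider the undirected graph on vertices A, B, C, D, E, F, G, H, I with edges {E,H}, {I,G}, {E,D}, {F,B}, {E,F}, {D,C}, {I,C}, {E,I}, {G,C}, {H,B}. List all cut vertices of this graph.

E

Removing E increases the component count from 2 to 3, so E is a cut vertex.
By contrast removing G leaves 2 components; it is not a cut vertex. No other vertex is a cut vertex either.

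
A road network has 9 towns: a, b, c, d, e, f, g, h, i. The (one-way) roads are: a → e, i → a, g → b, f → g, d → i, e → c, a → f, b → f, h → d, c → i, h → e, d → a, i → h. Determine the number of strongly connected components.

2

{a, c, d, e, h, i} are all mutually reachable — one SCC of size 6.
{b, f, g} are all mutually reachable — one SCC of size 3.
That gives 2 strongly connected components.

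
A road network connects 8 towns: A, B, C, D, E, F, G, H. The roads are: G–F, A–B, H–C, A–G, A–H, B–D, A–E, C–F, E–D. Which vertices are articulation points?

Removing A increases the component count from 1 to 2, so A is a cut vertex.
By contrast removing D leaves 1 component; it is not a cut vertex. No other vertex is a cut vertex either.

A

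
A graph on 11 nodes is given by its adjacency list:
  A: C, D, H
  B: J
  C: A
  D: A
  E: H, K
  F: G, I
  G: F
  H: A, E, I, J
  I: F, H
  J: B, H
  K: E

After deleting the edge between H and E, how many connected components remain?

Before removal there is 1 component.
H-E is a bridge — removing it separates H's side from E's side.
After removal: 2 components.

2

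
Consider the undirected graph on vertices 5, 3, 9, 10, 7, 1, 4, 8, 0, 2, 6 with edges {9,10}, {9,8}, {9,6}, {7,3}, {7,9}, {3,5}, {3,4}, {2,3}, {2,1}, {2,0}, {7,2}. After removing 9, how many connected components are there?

4

With 9 gone, the remaining components are: {10}; {6}; {8}; {0, 1, 2, 3, 4, 5, 7}.
That is 4 components.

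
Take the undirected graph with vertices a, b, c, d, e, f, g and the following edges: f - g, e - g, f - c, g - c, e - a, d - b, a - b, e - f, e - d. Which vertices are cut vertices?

e

Removing e increases the component count from 1 to 2, so e is a cut vertex.
By contrast removing c leaves 1 component; it is not a cut vertex. No other vertex is a cut vertex either.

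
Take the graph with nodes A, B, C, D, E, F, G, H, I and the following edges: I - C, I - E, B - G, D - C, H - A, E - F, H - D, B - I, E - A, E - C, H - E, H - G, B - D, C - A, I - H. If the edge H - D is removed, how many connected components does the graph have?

H and D are still connected via H-I-B-D, so the component count stays at 1.

1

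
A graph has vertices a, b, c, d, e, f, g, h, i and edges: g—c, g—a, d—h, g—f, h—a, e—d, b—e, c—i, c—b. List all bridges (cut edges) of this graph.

The edges on the cycle g-c-b-e-d-h-a-g are not bridges since each lies on that cycle.
But removing c—i disconnects c from i; removing g—f disconnects g from f — these are bridges.

c-i, f-g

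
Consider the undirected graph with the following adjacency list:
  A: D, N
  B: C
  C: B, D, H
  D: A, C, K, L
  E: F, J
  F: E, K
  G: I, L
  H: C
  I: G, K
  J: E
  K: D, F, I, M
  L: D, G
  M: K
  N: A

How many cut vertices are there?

Removing A increases the component count from 1 to 2, so A is a cut vertex.
Removing C increases the component count from 1 to 3, so C is a cut vertex.
Removing D increases the component count from 1 to 3, so D is a cut vertex.
Likewise E, F, K are cut vertices.
By contrast removing G leaves 1 component; it is not a cut vertex. No other vertex is a cut vertex either.

6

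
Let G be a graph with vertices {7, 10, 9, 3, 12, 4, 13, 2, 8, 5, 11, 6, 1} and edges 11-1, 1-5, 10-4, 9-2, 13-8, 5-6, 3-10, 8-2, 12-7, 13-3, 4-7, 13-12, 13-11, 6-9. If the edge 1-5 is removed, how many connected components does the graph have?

1 and 5 are still connected via 1-11-13-8-2-9-6-5, so the component count stays at 1.

1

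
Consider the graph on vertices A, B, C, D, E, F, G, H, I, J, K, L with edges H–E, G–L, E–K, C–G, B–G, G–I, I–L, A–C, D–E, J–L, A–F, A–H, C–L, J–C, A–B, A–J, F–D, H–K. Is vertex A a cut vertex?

Yes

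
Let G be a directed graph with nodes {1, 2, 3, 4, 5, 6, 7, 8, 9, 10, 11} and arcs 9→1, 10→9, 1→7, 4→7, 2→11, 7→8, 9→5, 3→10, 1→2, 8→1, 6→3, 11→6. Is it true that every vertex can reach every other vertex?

No

There is no directed path from 6 to 4, so the graph is not strongly connected.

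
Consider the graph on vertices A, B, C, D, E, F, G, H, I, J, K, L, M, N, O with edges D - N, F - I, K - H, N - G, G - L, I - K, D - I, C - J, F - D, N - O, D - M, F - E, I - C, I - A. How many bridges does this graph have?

11

The edges on the cycle F-D-I-F are not bridges since each lies on that cycle.
But removing G - L disconnects G from L; removing I - K disconnects I from K; removing N - O disconnects N from O; removing C - J disconnects C from J — these are bridges.
In total 11 edges are bridges.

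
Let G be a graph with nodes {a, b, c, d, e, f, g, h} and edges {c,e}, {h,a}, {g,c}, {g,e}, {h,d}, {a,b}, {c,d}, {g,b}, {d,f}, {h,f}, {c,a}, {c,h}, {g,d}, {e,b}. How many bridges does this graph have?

0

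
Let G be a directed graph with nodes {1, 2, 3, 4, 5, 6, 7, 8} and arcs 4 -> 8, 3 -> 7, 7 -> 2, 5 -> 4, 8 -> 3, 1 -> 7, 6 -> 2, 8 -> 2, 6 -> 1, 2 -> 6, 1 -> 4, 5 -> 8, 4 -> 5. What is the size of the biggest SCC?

{1, 2, 3, 4, 5, 6, 7, 8} are all mutually reachable — one SCC of size 8.
The largest has 8 vertices.

8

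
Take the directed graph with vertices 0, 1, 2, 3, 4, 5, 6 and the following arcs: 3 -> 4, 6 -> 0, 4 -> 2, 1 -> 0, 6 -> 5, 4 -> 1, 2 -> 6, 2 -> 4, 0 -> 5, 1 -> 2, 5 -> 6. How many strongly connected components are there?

{1, 2, 4} are all mutually reachable — one SCC of size 3.
{0, 5, 6} are all mutually reachable — one SCC of size 3.
{3} is an SCC by itself.
That gives 3 strongly connected components.

3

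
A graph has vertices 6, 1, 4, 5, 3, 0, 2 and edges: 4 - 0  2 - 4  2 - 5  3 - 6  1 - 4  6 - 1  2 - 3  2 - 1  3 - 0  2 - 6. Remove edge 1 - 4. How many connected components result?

1 and 4 are still connected via 1-2-4, so the component count stays at 1.

1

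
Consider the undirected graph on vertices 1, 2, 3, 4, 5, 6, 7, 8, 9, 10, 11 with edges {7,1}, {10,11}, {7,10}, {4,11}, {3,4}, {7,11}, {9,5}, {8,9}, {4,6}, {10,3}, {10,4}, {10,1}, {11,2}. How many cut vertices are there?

3

Removing 4 increases the component count from 2 to 3, so 4 is a cut vertex.
Removing 9 increases the component count from 2 to 3, so 9 is a cut vertex.
Removing 11 increases the component count from 2 to 3, so 11 is a cut vertex.
By contrast removing 6 leaves 2 components; it is not a cut vertex. No other vertex is a cut vertex either.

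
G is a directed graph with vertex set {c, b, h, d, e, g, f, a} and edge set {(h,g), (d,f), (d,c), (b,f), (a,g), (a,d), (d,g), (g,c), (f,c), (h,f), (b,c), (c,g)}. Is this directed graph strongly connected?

No

There is no directed path from b to a, so the graph is not strongly connected.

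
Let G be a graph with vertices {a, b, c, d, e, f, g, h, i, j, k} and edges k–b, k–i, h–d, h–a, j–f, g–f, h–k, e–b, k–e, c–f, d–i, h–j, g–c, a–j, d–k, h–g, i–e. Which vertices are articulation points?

Removing h increases the component count from 1 to 2, so h is a cut vertex.
By contrast removing k leaves 1 component; it is not a cut vertex. No other vertex is a cut vertex either.

h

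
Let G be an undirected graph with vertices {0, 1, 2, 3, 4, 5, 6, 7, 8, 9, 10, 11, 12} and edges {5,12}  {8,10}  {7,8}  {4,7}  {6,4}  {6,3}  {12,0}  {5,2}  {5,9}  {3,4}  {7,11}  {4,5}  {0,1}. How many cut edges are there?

10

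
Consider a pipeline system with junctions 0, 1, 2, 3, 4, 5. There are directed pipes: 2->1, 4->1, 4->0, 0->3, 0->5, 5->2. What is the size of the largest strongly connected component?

1

{5} is an SCC by itself.
{2} is an SCC by itself.
{3} is an SCC by itself.
{4} is an SCC by itself.
{0} is an SCC by itself.
(and 1 more singleton SCC)
The largest has 1 vertex.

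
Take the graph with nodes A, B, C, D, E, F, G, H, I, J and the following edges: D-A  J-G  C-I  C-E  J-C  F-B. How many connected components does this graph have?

4

H is isolated — a component by itself.
Starting from B we can reach B, F. That is one component of size 2.
Starting from A we can reach A, D. That is one component of size 2.
Starting from C we can reach C, E, G, I, J. That is one component of size 5.
Total: 4 components.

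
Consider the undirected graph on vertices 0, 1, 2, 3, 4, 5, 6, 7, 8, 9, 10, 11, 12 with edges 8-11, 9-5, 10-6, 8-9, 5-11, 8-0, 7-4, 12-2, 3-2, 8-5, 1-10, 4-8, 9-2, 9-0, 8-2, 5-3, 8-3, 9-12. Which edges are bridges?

The edges on the cycle 8-9-12-2-8 are not bridges since each lies on that cycle.
But removing 4-8 disconnects 4 from 8; removing 1-10 disconnects 1 from 10; removing 4-7 disconnects 4 from 7; removing 10-6 disconnects 10 from 6 — these are bridges.

1-10, 10-6, 4-7, 4-8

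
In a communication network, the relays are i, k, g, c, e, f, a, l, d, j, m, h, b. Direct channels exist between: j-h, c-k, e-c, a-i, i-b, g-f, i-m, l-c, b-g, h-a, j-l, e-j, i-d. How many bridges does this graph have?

9

The edges on the cycle e-j-l-c-e are not bridges since each lies on that cycle.
But removing m-i disconnects m from i; removing j-h disconnects j from h; removing h-a disconnects h from a; removing d-i disconnects d from i — these are bridges.
In total 9 edges are bridges.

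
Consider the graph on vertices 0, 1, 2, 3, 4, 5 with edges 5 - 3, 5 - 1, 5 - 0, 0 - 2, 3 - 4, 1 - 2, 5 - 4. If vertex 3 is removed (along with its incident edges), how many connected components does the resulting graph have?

With 3 gone, the remaining components are: {0, 1, 2, 4, 5}.
That is 1 component.

1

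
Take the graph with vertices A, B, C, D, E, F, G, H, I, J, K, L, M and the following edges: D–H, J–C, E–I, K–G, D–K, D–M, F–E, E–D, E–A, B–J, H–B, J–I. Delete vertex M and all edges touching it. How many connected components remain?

With M gone, the remaining components are: {L}; {A, B, C, D, E, F, G, H, I, J, K}.
That is 2 components.

2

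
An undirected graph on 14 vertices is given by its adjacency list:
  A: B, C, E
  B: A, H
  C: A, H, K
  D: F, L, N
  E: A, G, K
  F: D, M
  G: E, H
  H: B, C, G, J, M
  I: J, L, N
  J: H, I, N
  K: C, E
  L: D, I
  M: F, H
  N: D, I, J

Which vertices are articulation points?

H

Removing H increases the component count from 1 to 2, so H is a cut vertex.
By contrast removing A leaves 1 component; it is not a cut vertex. No other vertex is a cut vertex either.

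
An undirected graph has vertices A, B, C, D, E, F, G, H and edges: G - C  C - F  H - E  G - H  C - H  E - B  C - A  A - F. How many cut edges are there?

2

The edges on the cycle G-C-H-G are not bridges since each lies on that cycle.
But removing E - B disconnects E from B; removing E - H disconnects E from H — these are bridges.
That makes 2 bridges.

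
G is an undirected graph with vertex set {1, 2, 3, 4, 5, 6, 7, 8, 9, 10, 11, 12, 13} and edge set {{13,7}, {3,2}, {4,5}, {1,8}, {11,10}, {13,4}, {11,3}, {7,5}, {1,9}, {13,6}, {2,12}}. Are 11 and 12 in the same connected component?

From 11 we can reach 2, 3, 10, 11, 12, which includes 12.

Yes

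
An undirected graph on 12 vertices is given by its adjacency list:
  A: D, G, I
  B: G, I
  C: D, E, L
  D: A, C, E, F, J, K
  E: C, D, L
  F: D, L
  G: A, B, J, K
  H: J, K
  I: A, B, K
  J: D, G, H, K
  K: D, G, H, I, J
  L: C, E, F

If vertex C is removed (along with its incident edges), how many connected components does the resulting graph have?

1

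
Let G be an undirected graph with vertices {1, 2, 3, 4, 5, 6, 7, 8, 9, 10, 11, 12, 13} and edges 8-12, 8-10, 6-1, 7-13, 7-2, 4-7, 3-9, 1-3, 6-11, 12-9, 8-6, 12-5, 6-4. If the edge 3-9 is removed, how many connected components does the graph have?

1

3 and 9 are still connected via 3-1-6-8-12-9, so the component count stays at 1.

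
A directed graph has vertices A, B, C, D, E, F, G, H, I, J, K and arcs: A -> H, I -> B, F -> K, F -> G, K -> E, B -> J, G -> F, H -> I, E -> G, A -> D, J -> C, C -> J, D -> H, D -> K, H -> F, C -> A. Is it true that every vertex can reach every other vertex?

No

There is no directed path from K to D, so the graph is not strongly connected.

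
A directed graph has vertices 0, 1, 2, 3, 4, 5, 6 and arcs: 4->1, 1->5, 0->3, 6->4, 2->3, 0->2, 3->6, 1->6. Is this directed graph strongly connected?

No

There is no directed path from 6 to 3, so the graph is not strongly connected.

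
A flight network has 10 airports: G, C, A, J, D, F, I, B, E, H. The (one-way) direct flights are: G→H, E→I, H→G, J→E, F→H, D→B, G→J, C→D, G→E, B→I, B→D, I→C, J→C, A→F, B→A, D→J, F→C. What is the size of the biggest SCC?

10

{A, B, C, D, E, F, G, H, I, J} are all mutually reachable — one SCC of size 10.
The largest has 10 vertices.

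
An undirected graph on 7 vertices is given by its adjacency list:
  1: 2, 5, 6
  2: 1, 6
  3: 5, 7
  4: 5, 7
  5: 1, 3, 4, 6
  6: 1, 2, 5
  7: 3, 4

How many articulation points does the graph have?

Removing 5 increases the component count from 1 to 2, so 5 is a cut vertex.
By contrast removing 7 leaves 1 component; it is not a cut vertex. No other vertex is a cut vertex either.

1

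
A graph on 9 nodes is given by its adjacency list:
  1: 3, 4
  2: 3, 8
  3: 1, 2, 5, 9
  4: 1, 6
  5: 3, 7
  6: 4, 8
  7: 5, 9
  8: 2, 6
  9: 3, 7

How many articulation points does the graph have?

Removing 3 increases the component count from 1 to 2, so 3 is a cut vertex.
By contrast removing 8 leaves 1 component; it is not a cut vertex. No other vertex is a cut vertex either.

1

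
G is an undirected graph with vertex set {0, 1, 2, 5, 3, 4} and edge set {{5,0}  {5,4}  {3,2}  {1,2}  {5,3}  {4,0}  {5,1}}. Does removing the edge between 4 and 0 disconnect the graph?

After removing 4 - 0, the path 4-5-0 still connects them, so the edge is not a bridge.

No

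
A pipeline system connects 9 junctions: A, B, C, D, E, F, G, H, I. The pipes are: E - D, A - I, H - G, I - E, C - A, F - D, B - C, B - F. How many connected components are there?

Starting from G we can reach G, H. That is one component of size 2.
Starting from A we can reach A, B, C, D, E, F, I. That is one component of size 7.
Total: 2 components.

2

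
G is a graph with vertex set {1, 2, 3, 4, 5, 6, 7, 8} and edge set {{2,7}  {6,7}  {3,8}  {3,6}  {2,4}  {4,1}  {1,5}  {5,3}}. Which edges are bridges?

3-8

The edges on the cycle 2-4-1-5-3-6-7-2 are not bridges since each lies on that cycle.
But removing 3-8 disconnects 3 from 8 — this is a bridge.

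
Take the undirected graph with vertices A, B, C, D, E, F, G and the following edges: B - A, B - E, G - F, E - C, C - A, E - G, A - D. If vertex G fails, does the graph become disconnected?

Yes

Deleting G raises the number of components from 1 to 2, so G is a cut vertex.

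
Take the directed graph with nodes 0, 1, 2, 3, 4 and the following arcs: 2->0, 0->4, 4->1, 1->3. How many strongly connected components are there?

{1} is an SCC by itself.
{2} is an SCC by itself.
{4} is an SCC by itself.
{3} is an SCC by itself.
{0} is an SCC by itself.
That gives 5 strongly connected components.

5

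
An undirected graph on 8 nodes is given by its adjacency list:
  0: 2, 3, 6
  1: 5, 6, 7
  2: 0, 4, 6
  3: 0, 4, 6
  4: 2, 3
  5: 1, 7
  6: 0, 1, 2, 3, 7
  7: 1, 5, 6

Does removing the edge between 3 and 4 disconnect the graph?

No

After removing 3-4, the path 3-6-2-4 still connects them, so the edge is not a bridge.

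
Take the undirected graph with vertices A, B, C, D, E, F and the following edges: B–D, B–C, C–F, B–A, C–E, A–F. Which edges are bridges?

The edges on the cycle B-A-F-C-B are not bridges since each lies on that cycle.
But removing C–E disconnects C from E; removing D–B disconnects D from B — these are bridges.

B-D, C-E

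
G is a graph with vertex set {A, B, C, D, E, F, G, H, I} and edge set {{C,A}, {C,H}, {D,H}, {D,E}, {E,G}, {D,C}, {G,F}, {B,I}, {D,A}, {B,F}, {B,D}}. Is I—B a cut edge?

Removing I—B leaves no path between I and B: the component count goes from 1 to 2. So it is a bridge.

Yes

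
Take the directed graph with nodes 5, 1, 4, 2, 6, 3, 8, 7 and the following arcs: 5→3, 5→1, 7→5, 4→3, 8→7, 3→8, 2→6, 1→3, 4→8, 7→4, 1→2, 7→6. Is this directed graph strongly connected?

There is no directed path from 2 to 5, so the graph is not strongly connected.

No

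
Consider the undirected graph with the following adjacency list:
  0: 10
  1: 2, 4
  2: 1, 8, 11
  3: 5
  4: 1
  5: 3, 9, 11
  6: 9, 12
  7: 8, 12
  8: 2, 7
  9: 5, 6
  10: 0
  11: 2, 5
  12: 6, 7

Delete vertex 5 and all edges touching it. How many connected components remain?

3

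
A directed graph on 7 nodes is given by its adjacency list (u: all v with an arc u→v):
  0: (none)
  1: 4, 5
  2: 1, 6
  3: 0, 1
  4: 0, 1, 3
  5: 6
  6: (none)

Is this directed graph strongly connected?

There is no directed path from 1 to 2, so the graph is not strongly connected.

No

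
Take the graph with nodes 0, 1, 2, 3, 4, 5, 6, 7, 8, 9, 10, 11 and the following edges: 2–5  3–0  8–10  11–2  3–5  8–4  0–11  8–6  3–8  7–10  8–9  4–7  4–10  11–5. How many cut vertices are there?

Removing 3 increases the component count from 2 to 3, so 3 is a cut vertex.
Removing 8 increases the component count from 2 to 5, so 8 is a cut vertex.
By contrast removing 11 leaves 2 components; it is not a cut vertex. No other vertex is a cut vertex either.

2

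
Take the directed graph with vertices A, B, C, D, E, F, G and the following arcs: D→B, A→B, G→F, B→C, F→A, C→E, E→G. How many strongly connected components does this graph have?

2

{A, B, C, E, F, G} are all mutually reachable — one SCC of size 6.
{D} is an SCC by itself.
That gives 2 strongly connected components.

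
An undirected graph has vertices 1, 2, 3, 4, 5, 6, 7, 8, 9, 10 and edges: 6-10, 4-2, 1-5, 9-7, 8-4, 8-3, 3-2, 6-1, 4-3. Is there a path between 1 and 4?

No

The component containing 1 is {1, 5, 6, 10}, and 4 is not in it.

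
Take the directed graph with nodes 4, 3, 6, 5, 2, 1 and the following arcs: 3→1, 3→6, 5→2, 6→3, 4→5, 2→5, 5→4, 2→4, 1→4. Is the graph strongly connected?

No

There is no directed path from 5 to 3, so the graph is not strongly connected.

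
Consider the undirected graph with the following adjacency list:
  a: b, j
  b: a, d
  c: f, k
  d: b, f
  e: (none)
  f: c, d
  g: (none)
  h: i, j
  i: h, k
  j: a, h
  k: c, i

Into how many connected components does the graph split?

g is isolated — a component by itself.
e is isolated — a component by itself.
Starting from a we can reach a, b, c, d, f, h, i, j, k. That is one component of size 9.
Total: 3 components.

3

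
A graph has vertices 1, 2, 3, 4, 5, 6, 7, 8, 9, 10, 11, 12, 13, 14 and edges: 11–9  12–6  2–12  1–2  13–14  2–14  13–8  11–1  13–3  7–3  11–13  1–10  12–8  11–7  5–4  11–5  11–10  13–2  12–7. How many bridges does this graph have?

The edges on the cycle 11-1-2-12-7-11 are not bridges since each lies on that cycle.
But removing 5–4 disconnects 5 from 4; removing 5–11 disconnects 5 from 11; removing 12–6 disconnects 12 from 6; removing 11–9 disconnects 11 from 9 — these are bridges.
That makes 4 bridges.

4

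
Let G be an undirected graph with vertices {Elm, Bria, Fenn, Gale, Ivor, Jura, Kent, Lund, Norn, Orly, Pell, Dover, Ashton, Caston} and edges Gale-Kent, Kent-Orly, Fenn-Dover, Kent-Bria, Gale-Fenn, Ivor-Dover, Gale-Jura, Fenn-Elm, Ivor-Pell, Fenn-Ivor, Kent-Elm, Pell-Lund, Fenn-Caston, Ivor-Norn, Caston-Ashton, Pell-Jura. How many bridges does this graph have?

The edges on the cycle Fenn-Ivor-Dover-Fenn are not bridges since each lies on that cycle.
But removing Kent-Orly disconnects Kent from Orly; removing Fenn-Caston disconnects Fenn from Caston; removing Kent-Bria disconnects Kent from Bria; removing Lund-Pell disconnects Lund from Pell — these are bridges.
In total 6 edges are bridges.

6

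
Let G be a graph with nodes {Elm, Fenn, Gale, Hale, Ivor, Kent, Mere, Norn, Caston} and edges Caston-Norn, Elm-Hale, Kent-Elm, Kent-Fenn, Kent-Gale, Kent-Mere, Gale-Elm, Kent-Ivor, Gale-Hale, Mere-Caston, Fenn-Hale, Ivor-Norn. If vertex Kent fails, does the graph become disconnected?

Deleting Kent raises the number of components from 1 to 2, so Kent is a cut vertex.

Yes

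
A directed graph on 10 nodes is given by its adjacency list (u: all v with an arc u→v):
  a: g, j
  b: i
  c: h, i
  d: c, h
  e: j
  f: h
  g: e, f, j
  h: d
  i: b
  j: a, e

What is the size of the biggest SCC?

{a, e, g, j} are all mutually reachable — one SCC of size 4.
{c, d, h} are all mutually reachable — one SCC of size 3.
{b, i} are all mutually reachable — one SCC of size 2.
{f} is an SCC by itself.
The largest has 4 vertices.

4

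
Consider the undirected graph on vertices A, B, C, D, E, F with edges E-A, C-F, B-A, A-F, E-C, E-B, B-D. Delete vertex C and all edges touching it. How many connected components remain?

With C gone, the remaining components are: {A, B, D, E, F}.
That is 1 component.

1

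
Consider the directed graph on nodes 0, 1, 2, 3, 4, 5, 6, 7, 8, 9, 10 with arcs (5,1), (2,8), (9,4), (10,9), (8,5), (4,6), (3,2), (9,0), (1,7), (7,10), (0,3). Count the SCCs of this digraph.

{0, 1, 2, 3, 5, 7, 8, 9, 10} are all mutually reachable — one SCC of size 9.
{4} is an SCC by itself.
{6} is an SCC by itself.
That gives 3 strongly connected components.

3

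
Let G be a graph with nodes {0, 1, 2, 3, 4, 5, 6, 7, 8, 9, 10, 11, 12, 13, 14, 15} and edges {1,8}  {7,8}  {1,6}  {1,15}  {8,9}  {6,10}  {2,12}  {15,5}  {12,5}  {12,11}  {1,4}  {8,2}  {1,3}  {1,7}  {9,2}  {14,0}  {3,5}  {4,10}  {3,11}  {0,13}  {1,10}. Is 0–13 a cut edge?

Yes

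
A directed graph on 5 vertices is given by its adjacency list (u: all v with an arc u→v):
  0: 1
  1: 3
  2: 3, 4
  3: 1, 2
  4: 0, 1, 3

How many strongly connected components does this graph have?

1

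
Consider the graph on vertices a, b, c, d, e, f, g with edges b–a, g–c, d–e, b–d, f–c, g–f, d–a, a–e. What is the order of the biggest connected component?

4

Starting from c we can reach c, f, g. That is one component of size 3.
Starting from a we can reach a, b, d, e. That is one component of size 4.
The largest has 4 vertices.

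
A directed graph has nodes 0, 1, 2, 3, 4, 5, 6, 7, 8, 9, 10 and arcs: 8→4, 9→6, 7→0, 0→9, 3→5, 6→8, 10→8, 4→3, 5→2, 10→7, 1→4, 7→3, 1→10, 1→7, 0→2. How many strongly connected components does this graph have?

11

{1} is an SCC by itself.
{8} is an SCC by itself.
{0} is an SCC by itself.
{10} is an SCC by itself.
{3} is an SCC by itself.
(and 6 more singleton SCCs)
That gives 11 strongly connected components.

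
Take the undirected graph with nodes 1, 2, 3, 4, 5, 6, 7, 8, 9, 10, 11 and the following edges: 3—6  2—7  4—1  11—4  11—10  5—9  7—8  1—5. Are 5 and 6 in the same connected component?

The component containing 5 is {1, 4, 5, 9, 10, 11}, and 6 is not in it.

No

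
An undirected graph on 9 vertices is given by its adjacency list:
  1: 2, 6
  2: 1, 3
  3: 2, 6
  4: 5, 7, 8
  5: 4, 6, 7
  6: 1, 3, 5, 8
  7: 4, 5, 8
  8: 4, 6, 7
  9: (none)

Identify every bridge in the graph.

none

The edges on the cycle 8-4-7-8 are not bridges since each lies on that cycle.
Every edge lies on some cycle, so there are no bridges.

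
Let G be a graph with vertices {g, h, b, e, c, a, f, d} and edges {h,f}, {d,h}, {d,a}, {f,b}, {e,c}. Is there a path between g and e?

No

The component containing g is {g}, and e is not in it.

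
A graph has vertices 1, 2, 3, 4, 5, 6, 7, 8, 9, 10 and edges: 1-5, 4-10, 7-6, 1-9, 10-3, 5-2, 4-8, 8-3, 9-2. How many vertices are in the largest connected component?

4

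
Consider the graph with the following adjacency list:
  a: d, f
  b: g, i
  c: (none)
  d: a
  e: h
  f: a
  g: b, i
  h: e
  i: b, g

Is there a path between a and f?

From a we can reach a, d, f, which includes f.

Yes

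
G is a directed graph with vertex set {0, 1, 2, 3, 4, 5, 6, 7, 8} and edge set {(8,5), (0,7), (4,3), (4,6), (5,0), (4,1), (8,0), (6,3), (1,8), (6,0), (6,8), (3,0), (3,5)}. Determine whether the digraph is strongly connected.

No

There is no directed path from 2 to 6, so the graph is not strongly connected.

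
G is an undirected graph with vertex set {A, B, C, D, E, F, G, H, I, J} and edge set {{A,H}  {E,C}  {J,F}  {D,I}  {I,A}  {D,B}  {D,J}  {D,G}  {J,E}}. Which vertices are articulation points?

Removing A increases the component count from 1 to 2, so A is a cut vertex.
Removing D increases the component count from 1 to 4, so D is a cut vertex.
Removing E increases the component count from 1 to 2, so E is a cut vertex.
Likewise I, J are cut vertices.
By contrast removing G leaves 1 component; it is not a cut vertex. No other vertex is a cut vertex either.

A, D, E, I, J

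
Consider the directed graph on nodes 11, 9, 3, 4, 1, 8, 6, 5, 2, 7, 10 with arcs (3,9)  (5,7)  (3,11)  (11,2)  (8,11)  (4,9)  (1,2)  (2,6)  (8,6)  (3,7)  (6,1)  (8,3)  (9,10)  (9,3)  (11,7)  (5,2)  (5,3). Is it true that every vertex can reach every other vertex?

There is no directed path from 3 to 8, so the graph is not strongly connected.

No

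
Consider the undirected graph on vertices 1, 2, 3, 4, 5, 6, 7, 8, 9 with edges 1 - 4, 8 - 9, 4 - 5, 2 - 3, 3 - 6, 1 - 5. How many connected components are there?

4

7 is isolated — a component by itself.
Starting from 8 we can reach 8, 9. That is one component of size 2.
Starting from 1 we can reach 1, 4, 5. That is one component of size 3.
Starting from 2 we can reach 2, 3, 6. That is one component of size 3.
Total: 4 components.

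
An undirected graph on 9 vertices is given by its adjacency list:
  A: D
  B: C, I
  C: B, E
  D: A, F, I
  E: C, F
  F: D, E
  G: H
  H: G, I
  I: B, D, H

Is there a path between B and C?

From B we can reach A, B, C, D, E, F, G, H, I, which includes C.

Yes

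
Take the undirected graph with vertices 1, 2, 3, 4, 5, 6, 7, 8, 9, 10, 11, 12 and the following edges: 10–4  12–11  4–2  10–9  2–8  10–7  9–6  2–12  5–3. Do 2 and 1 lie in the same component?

No

The component containing 2 is {2, 4, 6, 7, 8, 9, 10, 11, 12}, and 1 is not in it.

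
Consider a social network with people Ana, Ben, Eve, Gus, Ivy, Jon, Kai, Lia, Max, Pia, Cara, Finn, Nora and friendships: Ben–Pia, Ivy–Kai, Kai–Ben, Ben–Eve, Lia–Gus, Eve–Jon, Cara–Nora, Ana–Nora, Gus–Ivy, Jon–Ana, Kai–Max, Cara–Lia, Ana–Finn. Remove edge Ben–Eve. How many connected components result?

1

Ben and Eve are still connected via Ben-Kai-Ivy-Gus-Lia-Cara-Nora-Ana-Jon-Eve, so the component count stays at 1.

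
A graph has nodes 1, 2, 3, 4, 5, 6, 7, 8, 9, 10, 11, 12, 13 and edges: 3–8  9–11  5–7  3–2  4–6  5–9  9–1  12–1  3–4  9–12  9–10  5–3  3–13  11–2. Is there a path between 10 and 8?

From 10 we can reach 1, 2, 3, 4, 5, 6, 7, 8, 9, 10, 11, 12, 13, which includes 8.

Yes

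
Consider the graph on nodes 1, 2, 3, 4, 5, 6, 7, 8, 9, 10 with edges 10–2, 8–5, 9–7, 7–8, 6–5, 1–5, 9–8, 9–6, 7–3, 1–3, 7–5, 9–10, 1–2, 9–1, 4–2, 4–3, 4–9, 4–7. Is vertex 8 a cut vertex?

No

Deleting 8 leaves 1 component (was 1) (its neighbors 5, 7, 9 remain connected to each other), so 8 is not a cut vertex.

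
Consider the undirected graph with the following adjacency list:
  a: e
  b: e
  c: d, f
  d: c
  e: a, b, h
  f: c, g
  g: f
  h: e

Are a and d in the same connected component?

The component containing a is {a, b, e, h}, and d is not in it.

No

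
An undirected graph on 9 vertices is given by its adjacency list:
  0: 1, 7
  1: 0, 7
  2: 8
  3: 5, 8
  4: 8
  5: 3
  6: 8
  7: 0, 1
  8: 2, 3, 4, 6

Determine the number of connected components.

Starting from 0 we can reach 0, 1, 7. That is one component of size 3.
Starting from 2 we can reach 2, 3, 4, 5, 6, 8. That is one component of size 6.
Total: 2 components.

2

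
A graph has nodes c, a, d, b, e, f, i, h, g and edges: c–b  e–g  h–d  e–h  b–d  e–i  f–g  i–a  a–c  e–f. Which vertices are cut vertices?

e

Removing e increases the component count from 1 to 2, so e is a cut vertex.
By contrast removing f leaves 1 component; it is not a cut vertex. No other vertex is a cut vertex either.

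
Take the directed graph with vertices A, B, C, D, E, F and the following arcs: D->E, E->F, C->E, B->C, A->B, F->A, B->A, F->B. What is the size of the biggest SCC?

{A, B, C, E, F} are all mutually reachable — one SCC of size 5.
{D} is an SCC by itself.
The largest has 5 vertices.

5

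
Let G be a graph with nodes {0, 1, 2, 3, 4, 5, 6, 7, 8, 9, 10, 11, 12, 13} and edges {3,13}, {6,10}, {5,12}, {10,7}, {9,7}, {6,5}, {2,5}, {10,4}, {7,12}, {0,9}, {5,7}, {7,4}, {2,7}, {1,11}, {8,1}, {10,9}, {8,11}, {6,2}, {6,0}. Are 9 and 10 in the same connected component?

Yes

From 9 we can reach 0, 2, 4, 5, 6, 7, 9, 10, 12, which includes 10.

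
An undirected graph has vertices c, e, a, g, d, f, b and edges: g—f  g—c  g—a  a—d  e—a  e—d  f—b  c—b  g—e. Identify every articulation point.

Removing g increases the component count from 1 to 2, so g is a cut vertex.
By contrast removing a leaves 1 component; it is not a cut vertex. No other vertex is a cut vertex either.

g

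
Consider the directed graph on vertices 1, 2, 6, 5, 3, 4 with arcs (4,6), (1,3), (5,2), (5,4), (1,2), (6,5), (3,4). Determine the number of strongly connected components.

{4, 5, 6} are all mutually reachable — one SCC of size 3.
{3} is an SCC by itself.
{2} is an SCC by itself.
{1} is an SCC by itself.
That gives 4 strongly connected components.

4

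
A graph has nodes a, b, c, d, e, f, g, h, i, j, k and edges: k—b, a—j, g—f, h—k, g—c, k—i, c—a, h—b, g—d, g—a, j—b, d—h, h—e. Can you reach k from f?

Yes

From f we can reach a, b, c, d, e, f, g, h, i, j, k, which includes k.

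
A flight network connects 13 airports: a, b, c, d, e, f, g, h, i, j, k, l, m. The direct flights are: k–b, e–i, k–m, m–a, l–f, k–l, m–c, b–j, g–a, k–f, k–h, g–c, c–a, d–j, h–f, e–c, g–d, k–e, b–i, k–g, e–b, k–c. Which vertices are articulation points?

k

Removing k increases the component count from 1 to 2, so k is a cut vertex.
By contrast removing l leaves 1 component; it is not a cut vertex. No other vertex is a cut vertex either.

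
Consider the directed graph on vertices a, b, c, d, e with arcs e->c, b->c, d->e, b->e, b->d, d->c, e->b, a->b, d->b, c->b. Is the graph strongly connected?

No

There is no directed path from e to a, so the graph is not strongly connected.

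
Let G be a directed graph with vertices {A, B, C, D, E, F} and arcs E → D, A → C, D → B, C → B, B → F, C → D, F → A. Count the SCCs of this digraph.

{A, B, C, D, F} are all mutually reachable — one SCC of size 5.
{E} is an SCC by itself.
That gives 2 strongly connected components.

2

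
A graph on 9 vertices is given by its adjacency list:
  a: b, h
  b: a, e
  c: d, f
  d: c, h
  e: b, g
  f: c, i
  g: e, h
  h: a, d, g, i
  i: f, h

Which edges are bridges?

The edges on the cycle h-a-b-e-g-h are not bridges since each lies on that cycle.
Every edge lies on some cycle, so there are no bridges.

none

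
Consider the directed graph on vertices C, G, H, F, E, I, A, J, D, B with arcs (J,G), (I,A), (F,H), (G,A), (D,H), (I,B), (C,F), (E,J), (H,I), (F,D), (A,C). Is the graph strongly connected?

There is no directed path from I to E, so the graph is not strongly connected.

No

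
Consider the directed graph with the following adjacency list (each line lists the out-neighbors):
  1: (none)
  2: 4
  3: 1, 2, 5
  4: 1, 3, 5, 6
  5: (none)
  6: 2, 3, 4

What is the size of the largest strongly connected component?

4

{2, 3, 4, 6} are all mutually reachable — one SCC of size 4.
{1} is an SCC by itself.
{5} is an SCC by itself.
The largest has 4 vertices.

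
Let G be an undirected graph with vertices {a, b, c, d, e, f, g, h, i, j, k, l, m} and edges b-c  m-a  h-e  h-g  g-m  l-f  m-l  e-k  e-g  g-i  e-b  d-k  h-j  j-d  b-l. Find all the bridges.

a-m, b-c, f-l, g-i

The edges on the cycle e-g-m-l-b-e are not bridges since each lies on that cycle.
But removing l-f disconnects l from f; removing g-i disconnects g from i; removing b-c disconnects b from c; removing a-m disconnects a from m — these are bridges.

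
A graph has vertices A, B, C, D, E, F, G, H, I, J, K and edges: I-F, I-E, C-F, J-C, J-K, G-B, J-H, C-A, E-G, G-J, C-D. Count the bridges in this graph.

The edges on the cycle I-E-G-J-C-F-I are not bridges since each lies on that cycle.
But removing B-G disconnects B from G; removing C-A disconnects C from A; removing J-H disconnects J from H; removing K-J disconnects K from J — these are bridges.
In total 5 edges are bridges.

5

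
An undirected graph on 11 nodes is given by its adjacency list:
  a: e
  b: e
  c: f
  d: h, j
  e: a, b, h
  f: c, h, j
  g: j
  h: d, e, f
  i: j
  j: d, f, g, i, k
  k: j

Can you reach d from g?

From g we can reach a, b, c, d, e, f, g, h, i, j, k, which includes d.

Yes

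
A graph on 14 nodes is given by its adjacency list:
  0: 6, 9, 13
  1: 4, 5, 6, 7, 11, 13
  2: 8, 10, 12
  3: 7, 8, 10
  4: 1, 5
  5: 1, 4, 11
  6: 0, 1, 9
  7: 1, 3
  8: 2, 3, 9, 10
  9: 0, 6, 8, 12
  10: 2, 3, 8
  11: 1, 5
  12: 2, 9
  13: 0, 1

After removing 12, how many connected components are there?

1

With 12 gone, the remaining components are: {0, 1, 2, 3, 4, 5, 6, 7, 8, 9, 10, 11, 13}.
That is 1 component.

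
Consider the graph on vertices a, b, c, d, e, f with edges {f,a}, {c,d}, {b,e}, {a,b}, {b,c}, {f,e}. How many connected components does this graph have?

1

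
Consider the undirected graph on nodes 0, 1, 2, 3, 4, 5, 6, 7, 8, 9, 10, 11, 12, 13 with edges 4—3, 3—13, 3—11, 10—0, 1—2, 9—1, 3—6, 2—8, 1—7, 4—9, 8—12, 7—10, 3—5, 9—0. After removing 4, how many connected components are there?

With 4 gone, the remaining components are: {3, 5, 6, 11, 13}; {0, 1, 2, 7, 8, 9, 10, 12}.
That is 2 components.

2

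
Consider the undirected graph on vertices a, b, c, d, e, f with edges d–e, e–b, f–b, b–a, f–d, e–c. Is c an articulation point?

No

Deleting c leaves 1 component (was 1), so c is not a cut vertex.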